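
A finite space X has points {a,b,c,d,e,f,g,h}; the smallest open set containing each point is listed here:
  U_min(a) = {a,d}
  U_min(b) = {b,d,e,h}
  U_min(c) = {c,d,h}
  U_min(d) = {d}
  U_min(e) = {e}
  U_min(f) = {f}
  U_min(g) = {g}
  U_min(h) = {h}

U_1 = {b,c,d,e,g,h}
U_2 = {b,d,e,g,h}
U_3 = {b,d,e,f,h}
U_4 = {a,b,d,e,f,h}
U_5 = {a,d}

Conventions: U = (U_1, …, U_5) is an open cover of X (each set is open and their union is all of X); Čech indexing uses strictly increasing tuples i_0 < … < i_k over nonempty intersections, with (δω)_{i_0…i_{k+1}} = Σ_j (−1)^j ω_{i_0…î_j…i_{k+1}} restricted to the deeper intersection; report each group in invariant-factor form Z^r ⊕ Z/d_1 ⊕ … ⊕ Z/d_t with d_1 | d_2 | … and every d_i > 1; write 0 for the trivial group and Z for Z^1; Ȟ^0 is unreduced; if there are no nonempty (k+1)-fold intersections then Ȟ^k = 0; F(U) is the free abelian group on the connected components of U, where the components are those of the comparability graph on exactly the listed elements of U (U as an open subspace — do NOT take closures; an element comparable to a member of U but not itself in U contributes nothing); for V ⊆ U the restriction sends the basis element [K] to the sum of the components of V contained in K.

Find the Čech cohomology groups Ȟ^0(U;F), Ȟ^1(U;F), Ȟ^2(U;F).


Ȟ^0 = Z^3; Ȟ^1 = 0; Ȟ^2 = 0

nonempty intersections:
  U12={b,d,e,g,h} U13={b,d,e,h} U14={b,d,e,h} U15={d} U23={b,d,e,h} U24={b,d,e,h} U25={d} U34={b,d,e,f,h} U35={d} U45={a,d}
  U123={b,d,e,h} U124={b,d,e,h} U125={d} U134={b,d,e,h} U135={d} U145={d} U234={b,d,e,h} U235={d} U245={d} U345={d}
  U1234={b,d,e,h} U1235={d} U1245={d} U1345={d} U2345={d}
  U12345={d}
components per intersection:
  U1: {b,c,d,e,h} {g}
  U2: {b,d,e,h} {g}
  U3: {b,d,e,h} {f}
  U4: {a,b,d,e,h} {f}
  U5: {a,d}
  U12: {b,d,e,h} {g}
  U13: {b,d,e,h}
  U14: {b,d,e,h}
  U15: {d}
  U23: {b,d,e,h}
  U24: {b,d,e,h}
  U25: {d}
  U34: {b,d,e,h} {f}
  U35: {d}
  U45: {a,d}
  U123: {b,d,e,h}
  U124: {b,d,e,h}
  U125: {d}
  U134: {b,d,e,h}
  U135: {d}
  U145: {d}
  U234: {b,d,e,h}
  U235: {d}
  U245: {d}
  U345: {d}
  U1234: {b,d,e,h}
  U1235: {d}
  U1245: {d}
  U1345: {d}
  U2345: {d}
  U12345: {d}
C dims 9,12,10,5; δ0: rk 6, SNF 1^6; δ1: rk 6, SNF 1^6; δ2: rk 4, SNF 1^4
Ȟ^0: (9−6)−0=3 ⇒ Z^3
Ȟ^1: (12−6)−6=0 ⇒ 0
Ȟ^2: (10−4)−6=0 ⇒ 0


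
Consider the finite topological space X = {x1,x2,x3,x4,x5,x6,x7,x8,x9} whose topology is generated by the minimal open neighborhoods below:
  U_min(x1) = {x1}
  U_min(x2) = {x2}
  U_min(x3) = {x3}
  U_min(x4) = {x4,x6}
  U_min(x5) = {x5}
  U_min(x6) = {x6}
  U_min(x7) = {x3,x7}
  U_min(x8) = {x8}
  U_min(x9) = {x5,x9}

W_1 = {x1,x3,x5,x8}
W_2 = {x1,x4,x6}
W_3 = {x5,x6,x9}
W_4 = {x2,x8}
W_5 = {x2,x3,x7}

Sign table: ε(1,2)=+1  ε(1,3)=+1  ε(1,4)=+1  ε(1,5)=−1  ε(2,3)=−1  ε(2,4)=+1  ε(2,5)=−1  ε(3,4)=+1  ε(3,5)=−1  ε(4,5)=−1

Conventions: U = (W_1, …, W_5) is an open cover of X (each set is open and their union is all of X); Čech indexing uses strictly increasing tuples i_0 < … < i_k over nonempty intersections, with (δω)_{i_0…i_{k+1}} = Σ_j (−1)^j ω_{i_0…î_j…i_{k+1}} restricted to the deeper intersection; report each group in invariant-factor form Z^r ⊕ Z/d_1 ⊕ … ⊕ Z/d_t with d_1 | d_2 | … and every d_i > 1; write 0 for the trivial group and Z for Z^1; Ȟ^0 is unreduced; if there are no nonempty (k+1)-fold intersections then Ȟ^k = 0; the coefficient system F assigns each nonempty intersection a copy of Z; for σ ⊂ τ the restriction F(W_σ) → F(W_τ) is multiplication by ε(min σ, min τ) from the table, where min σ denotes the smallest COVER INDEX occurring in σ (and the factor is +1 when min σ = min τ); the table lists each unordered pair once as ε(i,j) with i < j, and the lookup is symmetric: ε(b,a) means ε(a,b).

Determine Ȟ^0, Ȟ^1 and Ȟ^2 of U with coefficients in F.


intersection data:
  W12={x1} W13={x5} W14={x8} W15={x3} W23={x6} W45={x2}
C dims 5,6; δ0: rk 5, SNF 1^4·2
Ȟ^0 = (5 − 5) − 0 = 0, so Ȟ^0 ≅ 0
Ȟ^1 = (6 − 0) − 5 = 1 plus torsion [2], so Ȟ^1 ≅ Z ⊕ Z/2
Ȟ^2 = (0 − 0) − 0 = 0, so Ȟ^2 ≅ 0

Ȟ^0 = 0, Ȟ^1 = Z ⊕ Z/2, Ȟ^2 = 0


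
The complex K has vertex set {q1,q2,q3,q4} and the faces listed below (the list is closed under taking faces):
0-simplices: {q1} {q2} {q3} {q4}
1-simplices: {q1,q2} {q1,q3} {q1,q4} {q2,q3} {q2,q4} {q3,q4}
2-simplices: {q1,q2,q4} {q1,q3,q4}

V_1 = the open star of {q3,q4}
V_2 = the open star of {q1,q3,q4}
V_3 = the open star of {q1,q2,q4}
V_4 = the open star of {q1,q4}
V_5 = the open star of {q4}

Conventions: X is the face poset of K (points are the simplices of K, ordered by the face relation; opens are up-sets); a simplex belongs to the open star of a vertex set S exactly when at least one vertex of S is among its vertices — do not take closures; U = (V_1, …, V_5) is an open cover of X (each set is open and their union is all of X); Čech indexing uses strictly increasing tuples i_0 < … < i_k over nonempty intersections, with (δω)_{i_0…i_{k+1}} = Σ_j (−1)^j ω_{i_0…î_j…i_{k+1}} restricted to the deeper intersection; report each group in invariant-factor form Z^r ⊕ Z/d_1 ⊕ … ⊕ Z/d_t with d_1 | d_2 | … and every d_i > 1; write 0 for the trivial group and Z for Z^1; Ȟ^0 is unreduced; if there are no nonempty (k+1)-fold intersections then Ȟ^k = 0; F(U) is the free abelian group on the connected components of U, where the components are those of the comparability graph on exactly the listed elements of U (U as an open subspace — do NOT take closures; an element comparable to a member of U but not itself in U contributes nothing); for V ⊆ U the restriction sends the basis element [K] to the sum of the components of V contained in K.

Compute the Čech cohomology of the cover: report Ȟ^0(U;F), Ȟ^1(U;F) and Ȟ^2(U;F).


Ȟ^0(U;F) ≅ Z, Ȟ^1(U;F) ≅ Z, Ȟ^2(U;F) ≅ 0

nonempty overlaps:
  V1={{q3},{q4},{q1,q3},{q1,q4},{q2,q3},{q2,q4},{q3,q4},{q1,q2,q4},{q1,q3,q4}} V2={{q1},{q3},{q4},{q1,q2},{q1,q3},{q1,q4},{q2,q3},{q2,q4},{q3,q4},{q1,q2,q4},{q1,q3,q4}} V3={{q1},{q2},{q4},{q1,q2},{q1,q3},{q1,q4},{q2,q3},{q2,q4},{q3,q4},{q1,q2,q4},{q1,q3,q4}} V4={{q1},{q4},{q1,q2},{q1,q3},{q1,q4},{q2,q4},{q3,q4},{q1,q2,q4},{q1,q3,q4}} V5={{q4},{q1,q4},{q2,q4},{q3,q4},{q1,q2,q4},{q1,q3,q4}}
  V12={{q3},{q4},{q1,q3},{q1,q4},{q2,q3},{q2,q4},{q3,q4},{q1,q2,q4},{q1,q3,q4}} V13={{q4},{q1,q3},{q1,q4},{q2,q3},{q2,q4},{q3,q4},{q1,q2,q4},{q1,q3,q4}} V14={{q4},{q1,q3},{q1,q4},{q2,q4},{q3,q4},{q1,q2,q4},{q1,q3,q4}} V15={{q4},{q1,q4},{q2,q4},{q3,q4},{q1,q2,q4},{q1,q3,q4}} V23={{q1},{q4},{q1,q2},{q1,q3},{q1,q4},{q2,q3},{q2,q4},{q3,q4},{q1,q2,q4},{q1,q3,q4}} V24={{q1},{q4},{q1,q2},{q1,q3},{q1,q4},{q2,q4},{q3,q4},{q1,q2,q4},{q1,q3,q4}} V25={{q4},{q1,q4},{q2,q4},{q3,q4},{q1,q2,q4},{q1,q3,q4}} V34={{q1},{q4},{q1,q2},{q1,q3},{q1,q4},{q2,q4},{q3,q4},{q1,q2,q4},{q1,q3,q4}} V35={{q4},{q1,q4},{q2,q4},{q3,q4},{q1,q2,q4},{q1,q3,q4}} V45={{q4},{q1,q4},{q2,q4},{q3,q4},{q1,q2,q4},{q1,q3,q4}}
  V123={{q4},{q1,q3},{q1,q4},{q2,q3},{q2,q4},{q3,q4},{q1,q2,q4},{q1,q3,q4}} V124={{q4},{q1,q3},{q1,q4},{q2,q4},{q3,q4},{q1,q2,q4},{q1,q3,q4}} V125={{q4},{q1,q4},{q2,q4},{q3,q4},{q1,q2,q4},{q1,q3,q4}} V134={{q4},{q1,q3},{q1,q4},{q2,q4},{q3,q4},{q1,q2,q4},{q1,q3,q4}} V135={{q4},{q1,q4},{q2,q4},{q3,q4},{q1,q2,q4},{q1,q3,q4}} V145={{q4},{q1,q4},{q2,q4},{q3,q4},{q1,q2,q4},{q1,q3,q4}} V234={{q1},{q4},{q1,q2},{q1,q3},{q1,q4},{q2,q4},{q3,q4},{q1,q2,q4},{q1,q3,q4}} V235={{q4},{q1,q4},{q2,q4},{q3,q4},{q1,q2,q4},{q1,q3,q4}} V245={{q4},{q1,q4},{q2,q4},{q3,q4},{q1,q2,q4},{q1,q3,q4}} V345={{q4},{q1,q4},{q2,q4},{q3,q4},{q1,q2,q4},{q1,q3,q4}}
  V1234={{q4},{q1,q3},{q1,q4},{q2,q4},{q3,q4},{q1,q2,q4},{q1,q3,q4}} V1235={{q4},{q1,q4},{q2,q4},{q3,q4},{q1,q2,q4},{q1,q3,q4}} V1245={{q4},{q1,q4},{q2,q4},{q3,q4},{q1,q2,q4},{q1,q3,q4}} V1345={{q4},{q1,q4},{q2,q4},{q3,q4},{q1,q2,q4},{q1,q3,q4}} V2345={{q4},{q1,q4},{q2,q4},{q3,q4},{q1,q2,q4},{q1,q3,q4}}
  V12345={{q4},{q1,q4},{q2,q4},{q3,q4},{q1,q2,q4},{q1,q3,q4}}
components per intersection:
  V1: {{q3},{q4},{q1,q3},{q1,q4},{q2,q3},{q2,q4},{q3,q4},{q1,q2,q4},{q1,q3,q4}}
  V2: {{q1},{q3},{q4},{q1,q2},{q1,q3},{q1,q4},{q2,q3},{q2,q4},{q3,q4},{q1,q2,q4},{q1,q3,q4}}
  V3: {{q1},{q2},{q4},{q1,q2},{q1,q3},{q1,q4},{q2,q3},{q2,q4},{q3,q4},{q1,q2,q4},{q1,q3,q4}}
  V4: {{q1},{q4},{q1,q2},{q1,q3},{q1,q4},{q2,q4},{q3,q4},{q1,q2,q4},{q1,q3,q4}}
  V5: {{q4},{q1,q4},{q2,q4},{q3,q4},{q1,q2,q4},{q1,q3,q4}}
  V12: {{q3},{q4},{q1,q3},{q1,q4},{q2,q3},{q2,q4},{q3,q4},{q1,q2,q4},{q1,q3,q4}}
  V13: {{q4},{q1,q3},{q1,q4},{q2,q4},{q3,q4},{q1,q2,q4},{q1,q3,q4}} {{q2,q3}}
  V14: {{q4},{q1,q3},{q1,q4},{q2,q4},{q3,q4},{q1,q2,q4},{q1,q3,q4}}
  V15: {{q4},{q1,q4},{q2,q4},{q3,q4},{q1,q2,q4},{q1,q3,q4}}
  V23: {{q1},{q4},{q1,q2},{q1,q3},{q1,q4},{q2,q4},{q3,q4},{q1,q2,q4},{q1,q3,q4}} {{q2,q3}}
  V24: {{q1},{q4},{q1,q2},{q1,q3},{q1,q4},{q2,q4},{q3,q4},{q1,q2,q4},{q1,q3,q4}}
  V25: {{q4},{q1,q4},{q2,q4},{q3,q4},{q1,q2,q4},{q1,q3,q4}}
  V34: {{q1},{q4},{q1,q2},{q1,q3},{q1,q4},{q2,q4},{q3,q4},{q1,q2,q4},{q1,q3,q4}}
  V35: {{q4},{q1,q4},{q2,q4},{q3,q4},{q1,q2,q4},{q1,q3,q4}}
  V45: {{q4},{q1,q4},{q2,q4},{q3,q4},{q1,q2,q4},{q1,q3,q4}}
  V123: {{q4},{q1,q3},{q1,q4},{q2,q4},{q3,q4},{q1,q2,q4},{q1,q3,q4}} {{q2,q3}}
  V124: {{q4},{q1,q3},{q1,q4},{q2,q4},{q3,q4},{q1,q2,q4},{q1,q3,q4}}
  V125: {{q4},{q1,q4},{q2,q4},{q3,q4},{q1,q2,q4},{q1,q3,q4}}
  V134: {{q4},{q1,q3},{q1,q4},{q2,q4},{q3,q4},{q1,q2,q4},{q1,q3,q4}}
  V135: {{q4},{q1,q4},{q2,q4},{q3,q4},{q1,q2,q4},{q1,q3,q4}}
  V145: {{q4},{q1,q4},{q2,q4},{q3,q4},{q1,q2,q4},{q1,q3,q4}}
  V234: {{q1},{q4},{q1,q2},{q1,q3},{q1,q4},{q2,q4},{q3,q4},{q1,q2,q4},{q1,q3,q4}}
  V235: {{q4},{q1,q4},{q2,q4},{q3,q4},{q1,q2,q4},{q1,q3,q4}}
  V245: {{q4},{q1,q4},{q2,q4},{q3,q4},{q1,q2,q4},{q1,q3,q4}}
  V345: {{q4},{q1,q4},{q2,q4},{q3,q4},{q1,q2,q4},{q1,q3,q4}}
  V1234: {{q4},{q1,q3},{q1,q4},{q2,q4},{q3,q4},{q1,q2,q4},{q1,q3,q4}}
  V1235: {{q4},{q1,q4},{q2,q4},{q3,q4},{q1,q2,q4},{q1,q3,q4}}
  V1245: {{q4},{q1,q4},{q2,q4},{q3,q4},{q1,q2,q4},{q1,q3,q4}}
  V1345: {{q4},{q1,q4},{q2,q4},{q3,q4},{q1,q2,q4},{q1,q3,q4}}
  V2345: {{q4},{q1,q4},{q2,q4},{q3,q4},{q1,q2,q4},{q1,q3,q4}}
  V12345: {{q4},{q1,q4},{q2,q4},{q3,q4},{q1,q2,q4},{q1,q3,q4}}
C dims 5,12,11,5; δ0: rk 4, SNF 1^4; δ1: rk 7, SNF 1^7; δ2: rk 4, SNF 1^4
degree 0: 5−4−0 = 1 → Ȟ^0 ≅ Z
degree 1: 12−7−4 = 1 → Ȟ^1 ≅ Z
degree 2: 11−4−7 = 0 → Ȟ^2 ≅ 0


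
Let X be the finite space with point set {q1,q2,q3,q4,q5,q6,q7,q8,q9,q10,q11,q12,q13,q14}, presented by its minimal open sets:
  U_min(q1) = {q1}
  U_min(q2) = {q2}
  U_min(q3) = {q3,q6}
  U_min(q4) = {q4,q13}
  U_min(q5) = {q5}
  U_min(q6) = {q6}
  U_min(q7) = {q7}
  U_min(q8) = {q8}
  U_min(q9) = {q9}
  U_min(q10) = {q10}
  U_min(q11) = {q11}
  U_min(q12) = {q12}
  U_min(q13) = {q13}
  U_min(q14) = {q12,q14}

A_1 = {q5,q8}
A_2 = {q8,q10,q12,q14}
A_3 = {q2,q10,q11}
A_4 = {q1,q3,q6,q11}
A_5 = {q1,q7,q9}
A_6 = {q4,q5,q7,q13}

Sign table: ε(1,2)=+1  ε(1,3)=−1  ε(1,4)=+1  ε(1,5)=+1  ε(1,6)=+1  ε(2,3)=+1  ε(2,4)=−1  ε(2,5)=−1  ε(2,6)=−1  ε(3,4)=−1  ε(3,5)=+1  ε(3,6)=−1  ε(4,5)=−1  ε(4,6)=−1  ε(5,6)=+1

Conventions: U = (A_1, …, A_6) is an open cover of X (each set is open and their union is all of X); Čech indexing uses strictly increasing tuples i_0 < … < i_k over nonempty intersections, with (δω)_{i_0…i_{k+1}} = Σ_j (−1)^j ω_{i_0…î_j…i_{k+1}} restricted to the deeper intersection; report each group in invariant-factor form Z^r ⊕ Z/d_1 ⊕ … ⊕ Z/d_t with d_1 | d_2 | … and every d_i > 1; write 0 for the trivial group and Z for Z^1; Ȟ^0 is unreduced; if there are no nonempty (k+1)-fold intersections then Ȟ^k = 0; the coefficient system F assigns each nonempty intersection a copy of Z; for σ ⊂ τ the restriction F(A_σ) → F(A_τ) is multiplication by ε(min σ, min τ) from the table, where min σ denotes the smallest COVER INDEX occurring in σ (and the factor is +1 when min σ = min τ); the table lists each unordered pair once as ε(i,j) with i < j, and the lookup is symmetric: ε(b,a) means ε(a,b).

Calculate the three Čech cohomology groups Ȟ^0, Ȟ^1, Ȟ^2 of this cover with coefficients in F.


nerve of the cover:
  A12={q8} A16={q5} A23={q10} A34={q11} A45={q1} A56={q7}
C dims 6,6; δ0: rk 5, SNF 1^5
Ȟ^0 = (6 − 5) − 0 = 1, so Ȟ^0 ≅ Z
Ȟ^1 = (6 − 0) − 5 = 1, so Ȟ^1 ≅ Z
Ȟ^2 = (0 − 0) − 0 = 0, so Ȟ^2 ≅ 0

Ȟ^0 = Z, Ȟ^1 = Z, Ȟ^2 = 0


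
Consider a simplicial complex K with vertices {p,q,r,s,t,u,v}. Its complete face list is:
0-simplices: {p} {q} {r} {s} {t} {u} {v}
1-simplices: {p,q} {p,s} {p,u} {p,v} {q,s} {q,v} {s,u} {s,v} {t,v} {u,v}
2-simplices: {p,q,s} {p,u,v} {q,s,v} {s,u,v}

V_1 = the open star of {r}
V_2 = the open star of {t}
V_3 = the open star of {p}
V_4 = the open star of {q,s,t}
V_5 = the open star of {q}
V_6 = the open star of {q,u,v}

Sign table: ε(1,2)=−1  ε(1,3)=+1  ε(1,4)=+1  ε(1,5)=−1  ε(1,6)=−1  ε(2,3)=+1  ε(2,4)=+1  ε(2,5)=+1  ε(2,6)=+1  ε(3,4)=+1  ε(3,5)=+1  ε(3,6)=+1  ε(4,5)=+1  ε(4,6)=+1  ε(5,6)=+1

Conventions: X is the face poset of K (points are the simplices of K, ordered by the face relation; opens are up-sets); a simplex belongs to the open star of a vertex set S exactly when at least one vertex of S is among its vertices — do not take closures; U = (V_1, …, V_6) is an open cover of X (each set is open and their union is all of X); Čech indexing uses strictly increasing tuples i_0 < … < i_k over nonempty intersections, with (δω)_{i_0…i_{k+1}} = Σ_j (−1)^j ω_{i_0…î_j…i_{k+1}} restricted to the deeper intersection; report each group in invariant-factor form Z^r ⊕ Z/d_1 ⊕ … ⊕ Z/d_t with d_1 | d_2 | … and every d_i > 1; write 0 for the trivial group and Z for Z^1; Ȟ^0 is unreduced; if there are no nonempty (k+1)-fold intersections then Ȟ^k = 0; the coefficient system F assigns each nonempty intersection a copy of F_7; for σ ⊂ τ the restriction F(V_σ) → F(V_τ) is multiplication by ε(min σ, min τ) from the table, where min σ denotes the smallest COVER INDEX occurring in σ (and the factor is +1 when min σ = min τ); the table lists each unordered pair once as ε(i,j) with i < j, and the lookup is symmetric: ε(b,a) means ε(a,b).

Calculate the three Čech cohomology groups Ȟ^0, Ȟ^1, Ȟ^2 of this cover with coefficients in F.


nerve simplices:
  V1={{r}} V2={{t},{t,v}} V3={{p},{p,q},{p,s},{p,u},{p,v},{p,q,s},{p,u,v}} V4={{q},{s},{t},{p,q},{p,s},{q,s},{q,v},{s,u},{s,v},{t,v},{p,q,s},{q,s,v},{s,u,v}} V5={{q},{p,q},{q,s},{q,v},{p,q,s},{q,s,v}} V6={{q},{u},{v},{p,q},{p,u},{p,v},{q,s},{q,v},{s,u},{s,v},{t,v},{u,v},{p,q,s},{p,u,v},{q,s,v},{s,u,v}}
  V24={{t},{t,v}} V26={{t,v}} V34={{p,q},{p,s},{p,q,s}} V35={{p,q},{p,q,s}} V36={{p,q},{p,u},{p,v},{p,q,s},{p,u,v}} V45={{q},{p,q},{q,s},{q,v},{p,q,s},{q,s,v}} V46={{q},{p,q},{q,s},{q,v},{s,u},{s,v},{t,v},{p,q,s},{q,s,v},{s,u,v}} V56={{q},{p,q},{q,s},{q,v},{p,q,s},{q,s,v}}
  V246={{t,v}} V345={{p,q},{p,q,s}} V346={{p,q},{p,q,s}} V356={{p,q},{p,q,s}} V456={{q},{p,q},{q,s},{q,v},{p,q,s},{q,s,v}}
  V3456={{p,q},{p,q,s}}
C dims 6,8,5,1; δ0: rk_F7 4; δ1: rk_F7 4; δ2: rk_F7 1
degree 0: 6−4−0 = 2 → Ȟ^0 ≅ Z/7 ⊕ Z/7
degree 1: 8−4−4 = 0 → Ȟ^1 ≅ 0
degree 2: 5−1−4 = 0 → Ȟ^2 ≅ 0

Ȟ^0 ≅ Z/7 ⊕ Z/7, Ȟ^1 ≅ 0 and Ȟ^2 ≅ 0


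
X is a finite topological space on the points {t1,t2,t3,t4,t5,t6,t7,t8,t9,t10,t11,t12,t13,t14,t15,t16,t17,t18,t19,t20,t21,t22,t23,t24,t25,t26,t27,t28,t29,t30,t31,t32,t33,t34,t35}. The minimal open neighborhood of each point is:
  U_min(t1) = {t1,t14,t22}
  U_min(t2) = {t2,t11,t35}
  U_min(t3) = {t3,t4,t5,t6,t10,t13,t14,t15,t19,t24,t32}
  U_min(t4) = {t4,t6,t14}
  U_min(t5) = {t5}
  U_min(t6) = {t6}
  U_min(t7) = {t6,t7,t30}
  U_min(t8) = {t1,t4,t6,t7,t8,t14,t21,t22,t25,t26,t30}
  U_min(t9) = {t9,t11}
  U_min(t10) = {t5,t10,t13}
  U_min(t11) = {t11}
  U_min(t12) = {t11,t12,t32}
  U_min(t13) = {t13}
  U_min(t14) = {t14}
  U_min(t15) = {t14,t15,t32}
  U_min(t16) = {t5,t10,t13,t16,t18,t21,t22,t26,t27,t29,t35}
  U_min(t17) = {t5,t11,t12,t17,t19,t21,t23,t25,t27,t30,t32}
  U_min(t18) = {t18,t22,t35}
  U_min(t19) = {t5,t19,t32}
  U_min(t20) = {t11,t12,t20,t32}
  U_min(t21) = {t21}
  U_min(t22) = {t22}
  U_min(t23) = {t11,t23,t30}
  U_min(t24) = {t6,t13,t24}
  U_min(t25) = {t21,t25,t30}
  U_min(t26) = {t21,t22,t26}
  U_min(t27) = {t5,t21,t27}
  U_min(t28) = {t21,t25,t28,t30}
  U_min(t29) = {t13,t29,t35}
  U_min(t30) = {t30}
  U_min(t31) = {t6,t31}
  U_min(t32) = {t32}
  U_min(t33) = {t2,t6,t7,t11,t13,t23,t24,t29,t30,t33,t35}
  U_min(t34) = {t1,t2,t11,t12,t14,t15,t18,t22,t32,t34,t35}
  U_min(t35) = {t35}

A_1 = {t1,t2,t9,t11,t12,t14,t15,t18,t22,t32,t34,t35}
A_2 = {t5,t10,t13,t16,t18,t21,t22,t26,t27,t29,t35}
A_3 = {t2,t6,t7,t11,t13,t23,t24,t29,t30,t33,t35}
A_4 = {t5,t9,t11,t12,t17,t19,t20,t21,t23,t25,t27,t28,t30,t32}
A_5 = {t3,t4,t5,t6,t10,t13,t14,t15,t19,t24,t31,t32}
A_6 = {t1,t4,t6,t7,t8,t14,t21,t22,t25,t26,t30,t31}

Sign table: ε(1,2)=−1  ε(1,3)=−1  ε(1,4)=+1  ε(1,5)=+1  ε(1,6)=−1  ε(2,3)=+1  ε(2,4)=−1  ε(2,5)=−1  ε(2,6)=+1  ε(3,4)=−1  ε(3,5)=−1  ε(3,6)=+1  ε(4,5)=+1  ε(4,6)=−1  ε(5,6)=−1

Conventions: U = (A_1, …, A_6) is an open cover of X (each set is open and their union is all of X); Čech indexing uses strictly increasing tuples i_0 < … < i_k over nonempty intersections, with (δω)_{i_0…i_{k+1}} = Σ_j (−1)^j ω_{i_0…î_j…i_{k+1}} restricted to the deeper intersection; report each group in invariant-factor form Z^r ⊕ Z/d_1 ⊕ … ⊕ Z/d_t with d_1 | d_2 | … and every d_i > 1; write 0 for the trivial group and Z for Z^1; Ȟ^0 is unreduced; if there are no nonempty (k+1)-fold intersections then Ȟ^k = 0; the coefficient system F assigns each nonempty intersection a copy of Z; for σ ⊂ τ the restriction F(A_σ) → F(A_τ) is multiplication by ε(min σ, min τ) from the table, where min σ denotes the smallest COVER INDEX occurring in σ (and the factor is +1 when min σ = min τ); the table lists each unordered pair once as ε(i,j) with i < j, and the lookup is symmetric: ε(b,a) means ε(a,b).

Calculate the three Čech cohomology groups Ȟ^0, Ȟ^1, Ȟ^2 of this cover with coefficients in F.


nonempty overlaps:
  A12={t18,t22,t35} A13={t2,t11,t35} A14={t9,t11,t12,t32} A15={t14,t15,t32} A16={t1,t14,t22} A23={t13,t29,t35} A24={t5,t21,t27} A25={t5,t10,t13} A26={t21,t22,t26} A34={t11,t23,t30} A35={t6,t13,t24} A36={t6,t7,t30} A45={t5,t19,t32} A46={t21,t25,t30} A56={t4,t6,t14,t31}
  A123={t35} A126={t22} A134={t11} A145={t32} A156={t14} A235={t13} A245={t5} A246={t21} A346={t30} A356={t6}
C dims 6,15,10; δ0: rk 5, SNF 1^5; δ1: rk 10, SNF 1^9·2
degree 0: 6−5−0 = 1 → Ȟ^0 ≅ Z
degree 1: 15−10−5 = 0 → Ȟ^1 ≅ 0
degree 2: 10−0−10 = 0 plus torsion [2] → Ȟ^2 ≅ Z/2

Ȟ^0(U;F) ≅ Z, Ȟ^1(U;F) ≅ 0 and Ȟ^2(U;F) ≅ Z/2


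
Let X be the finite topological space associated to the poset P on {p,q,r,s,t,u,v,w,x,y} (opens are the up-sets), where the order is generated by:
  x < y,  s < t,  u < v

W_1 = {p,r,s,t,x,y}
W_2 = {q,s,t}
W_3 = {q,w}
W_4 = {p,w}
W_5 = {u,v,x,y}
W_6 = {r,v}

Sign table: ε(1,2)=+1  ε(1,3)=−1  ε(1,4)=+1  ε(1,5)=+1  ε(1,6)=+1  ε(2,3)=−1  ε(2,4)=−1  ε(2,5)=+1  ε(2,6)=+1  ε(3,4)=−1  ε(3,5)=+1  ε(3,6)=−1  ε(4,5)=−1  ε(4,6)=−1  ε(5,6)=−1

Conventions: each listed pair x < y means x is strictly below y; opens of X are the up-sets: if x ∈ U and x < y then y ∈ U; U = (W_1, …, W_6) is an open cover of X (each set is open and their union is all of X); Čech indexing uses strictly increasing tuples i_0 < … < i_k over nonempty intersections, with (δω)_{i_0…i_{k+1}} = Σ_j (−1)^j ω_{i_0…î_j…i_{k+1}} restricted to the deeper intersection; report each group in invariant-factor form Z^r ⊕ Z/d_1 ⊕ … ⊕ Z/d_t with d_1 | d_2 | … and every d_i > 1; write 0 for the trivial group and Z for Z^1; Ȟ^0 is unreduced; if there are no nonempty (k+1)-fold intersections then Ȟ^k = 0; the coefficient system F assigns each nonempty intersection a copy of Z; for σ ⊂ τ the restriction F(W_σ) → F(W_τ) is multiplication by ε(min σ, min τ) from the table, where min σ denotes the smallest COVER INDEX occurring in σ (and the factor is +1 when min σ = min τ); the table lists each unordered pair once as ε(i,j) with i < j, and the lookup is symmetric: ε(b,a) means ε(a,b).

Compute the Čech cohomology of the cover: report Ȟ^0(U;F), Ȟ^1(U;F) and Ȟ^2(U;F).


Ȟ^0 = 0, Ȟ^1 = Z ⊕ Z/2 and Ȟ^2 = 0

nerve simplices:
  W12={s,t} W14={p} W15={x,y} W16={r} W23={q} W34={w} W56={v}
C dims 6,7; δ0: rk 6, SNF 1^5·2
degree 0: 6−6−0 = 0 → Ȟ^0 ≅ 0
degree 1: 7−0−6 = 1 plus torsion [2] → Ȟ^1 ≅ Z ⊕ Z/2
degree 2: 0−0−0 = 0 → Ȟ^2 ≅ 0


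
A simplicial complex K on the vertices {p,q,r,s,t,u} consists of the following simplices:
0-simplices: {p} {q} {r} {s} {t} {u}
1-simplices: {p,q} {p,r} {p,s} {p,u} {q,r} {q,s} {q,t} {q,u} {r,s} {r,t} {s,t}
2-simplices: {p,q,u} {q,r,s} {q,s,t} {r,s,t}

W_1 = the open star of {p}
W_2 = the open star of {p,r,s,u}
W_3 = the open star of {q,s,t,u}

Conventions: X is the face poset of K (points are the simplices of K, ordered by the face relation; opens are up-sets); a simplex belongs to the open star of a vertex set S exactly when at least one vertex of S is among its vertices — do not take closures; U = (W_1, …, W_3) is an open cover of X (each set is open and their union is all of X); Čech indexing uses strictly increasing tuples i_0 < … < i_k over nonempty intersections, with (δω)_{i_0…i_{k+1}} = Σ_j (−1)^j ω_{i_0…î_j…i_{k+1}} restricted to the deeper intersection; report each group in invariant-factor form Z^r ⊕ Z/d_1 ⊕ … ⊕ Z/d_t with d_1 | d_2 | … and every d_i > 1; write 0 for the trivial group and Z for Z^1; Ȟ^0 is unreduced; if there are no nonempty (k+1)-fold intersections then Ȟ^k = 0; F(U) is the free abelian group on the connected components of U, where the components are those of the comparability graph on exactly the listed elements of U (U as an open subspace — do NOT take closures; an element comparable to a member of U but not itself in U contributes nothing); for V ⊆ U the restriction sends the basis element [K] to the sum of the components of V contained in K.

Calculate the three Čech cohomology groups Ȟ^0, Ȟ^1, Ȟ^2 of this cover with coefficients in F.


Ȟ^0 ≅ Z, Ȟ^1 ≅ Z and Ȟ^2 ≅ 0

nonempty overlaps:
  W1={{p},{p,q},{p,r},{p,s},{p,u},{p,q,u}} W2={{p},{r},{s},{u},{p,q},{p,r},{p,s},{p,u},{q,r},{q,s},{q,u},{r,s},{r,t},{s,t},{p,q,u},{q,r,s},{q,s,t},{r,s,t}} W3={{q},{s},{t},{u},{p,q},{p,s},{p,u},{q,r},{q,s},{q,t},{q,u},{r,s},{r,t},{s,t},{p,q,u},{q,r,s},{q,s,t},{r,s,t}}
  W12={{p},{p,q},{p,r},{p,s},{p,u},{p,q,u}} W13={{p,q},{p,s},{p,u},{p,q,u}} W23={{s},{u},{p,q},{p,s},{p,u},{q,r},{q,s},{q,u},{r,s},{r,t},{s,t},{p,q,u},{q,r,s},{q,s,t},{r,s,t}}
  W123={{p,q},{p,s},{p,u},{p,q,u}}
components per intersection:
  W1: {{p},{p,q},{p,r},{p,s},{p,u},{p,q,u}}
  W2: {{p},{r},{s},{u},{p,q},{p,r},{p,s},{p,u},{q,r},{q,s},{q,u},{r,s},{r,t},{s,t},{p,q,u},{q,r,s},{q,s,t},{r,s,t}}
  W3: {{q},{s},{t},{u},{p,q},{p,s},{p,u},{q,r},{q,s},{q,t},{q,u},{r,s},{r,t},{s,t},{p,q,u},{q,r,s},{q,s,t},{r,s,t}}
  W12: {{p},{p,q},{p,r},{p,s},{p,u},{p,q,u}}
  W13: {{p,q},{p,u},{p,q,u}} {{p,s}}
  W23: {{s},{p,s},{q,r},{q,s},{r,s},{r,t},{s,t},{q,r,s},{q,s,t},{r,s,t}} {{u},{p,q},{p,u},{q,u},{p,q,u}}
  W123: {{p,q},{p,u},{p,q,u}} {{p,s}}
C dims 3,5,2; δ0: rk 2, SNF 1^2; δ1: rk 2, SNF 1^2
degree 0: 3−2−0 = 1 → Ȟ^0 ≅ Z
degree 1: 5−2−2 = 1 → Ȟ^1 ≅ Z
degree 2: 2−0−2 = 0 → Ȟ^2 ≅ 0


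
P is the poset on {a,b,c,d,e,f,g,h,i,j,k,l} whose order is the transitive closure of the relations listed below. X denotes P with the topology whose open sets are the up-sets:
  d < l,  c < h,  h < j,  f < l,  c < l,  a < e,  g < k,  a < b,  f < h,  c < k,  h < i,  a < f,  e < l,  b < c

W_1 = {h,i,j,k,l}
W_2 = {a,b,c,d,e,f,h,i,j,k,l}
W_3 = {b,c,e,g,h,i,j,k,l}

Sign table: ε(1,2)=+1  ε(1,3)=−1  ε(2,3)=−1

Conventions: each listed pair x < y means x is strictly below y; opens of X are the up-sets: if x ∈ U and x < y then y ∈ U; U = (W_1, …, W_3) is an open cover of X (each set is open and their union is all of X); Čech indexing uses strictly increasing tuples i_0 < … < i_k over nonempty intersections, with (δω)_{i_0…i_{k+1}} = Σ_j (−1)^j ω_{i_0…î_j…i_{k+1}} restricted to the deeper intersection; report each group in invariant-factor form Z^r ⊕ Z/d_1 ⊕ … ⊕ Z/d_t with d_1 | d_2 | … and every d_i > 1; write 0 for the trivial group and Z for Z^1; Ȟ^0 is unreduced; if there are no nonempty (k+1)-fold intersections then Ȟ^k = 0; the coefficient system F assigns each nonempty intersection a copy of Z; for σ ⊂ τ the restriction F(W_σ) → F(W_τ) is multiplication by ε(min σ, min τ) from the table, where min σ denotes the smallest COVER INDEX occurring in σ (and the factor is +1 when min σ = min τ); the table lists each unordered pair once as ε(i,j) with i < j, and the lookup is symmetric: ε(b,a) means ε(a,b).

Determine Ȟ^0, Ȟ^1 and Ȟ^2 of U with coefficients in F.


nonempty intersections:
  W12={h,i,j,k,l} W13={h,i,j,k,l} W23={b,c,e,h,i,j,k,l}
  W123={h,i,j,k,l}
C dims 3,3,1; δ0: rk 2, SNF 1^2; δ1: rk 1, SNF 1^1
Ȟ^0: (3−2)−0=1 ⇒ Z
Ȟ^1: (3−1)−2=0 ⇒ 0
Ȟ^2: (1−0)−1=0 ⇒ 0

Ȟ^0(U;F) ≅ Z; Ȟ^1(U;F) ≅ 0; Ȟ^2(U;F) ≅ 0


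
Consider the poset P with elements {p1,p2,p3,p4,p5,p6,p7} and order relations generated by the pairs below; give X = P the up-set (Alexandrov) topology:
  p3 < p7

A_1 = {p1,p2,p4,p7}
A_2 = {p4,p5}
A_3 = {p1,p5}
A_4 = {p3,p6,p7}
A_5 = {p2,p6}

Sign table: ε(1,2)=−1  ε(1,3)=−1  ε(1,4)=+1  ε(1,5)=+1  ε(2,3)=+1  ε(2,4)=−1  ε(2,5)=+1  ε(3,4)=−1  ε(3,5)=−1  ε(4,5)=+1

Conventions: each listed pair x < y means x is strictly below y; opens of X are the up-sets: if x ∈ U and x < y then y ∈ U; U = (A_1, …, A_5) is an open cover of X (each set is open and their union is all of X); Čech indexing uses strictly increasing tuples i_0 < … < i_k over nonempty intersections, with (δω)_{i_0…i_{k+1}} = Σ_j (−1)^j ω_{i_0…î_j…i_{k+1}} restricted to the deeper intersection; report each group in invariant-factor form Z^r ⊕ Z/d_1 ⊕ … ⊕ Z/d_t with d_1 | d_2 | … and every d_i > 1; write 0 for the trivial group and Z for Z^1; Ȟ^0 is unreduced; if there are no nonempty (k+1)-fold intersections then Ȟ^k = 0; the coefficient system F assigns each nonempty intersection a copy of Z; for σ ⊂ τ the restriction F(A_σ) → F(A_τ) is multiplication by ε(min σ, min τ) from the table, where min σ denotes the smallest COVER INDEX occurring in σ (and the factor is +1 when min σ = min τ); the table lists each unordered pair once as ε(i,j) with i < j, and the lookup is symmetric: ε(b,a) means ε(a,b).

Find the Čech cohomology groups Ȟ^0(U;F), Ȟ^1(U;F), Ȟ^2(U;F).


Ȟ^0 ≅ Z,  Ȟ^1 ≅ Z^2,  Ȟ^2 ≅ 0

nonempty intersections:
  A12={p4} A13={p1} A14={p7} A15={p2} A23={p5} A45={p6}
C dims 5,6; δ0: rk 4, SNF 1^4
Ȟ^0: (5−4)−0=1 ⇒ Z
Ȟ^1: (6−0)−4=2 ⇒ Z^2
Ȟ^2: (0−0)−0=0 ⇒ 0


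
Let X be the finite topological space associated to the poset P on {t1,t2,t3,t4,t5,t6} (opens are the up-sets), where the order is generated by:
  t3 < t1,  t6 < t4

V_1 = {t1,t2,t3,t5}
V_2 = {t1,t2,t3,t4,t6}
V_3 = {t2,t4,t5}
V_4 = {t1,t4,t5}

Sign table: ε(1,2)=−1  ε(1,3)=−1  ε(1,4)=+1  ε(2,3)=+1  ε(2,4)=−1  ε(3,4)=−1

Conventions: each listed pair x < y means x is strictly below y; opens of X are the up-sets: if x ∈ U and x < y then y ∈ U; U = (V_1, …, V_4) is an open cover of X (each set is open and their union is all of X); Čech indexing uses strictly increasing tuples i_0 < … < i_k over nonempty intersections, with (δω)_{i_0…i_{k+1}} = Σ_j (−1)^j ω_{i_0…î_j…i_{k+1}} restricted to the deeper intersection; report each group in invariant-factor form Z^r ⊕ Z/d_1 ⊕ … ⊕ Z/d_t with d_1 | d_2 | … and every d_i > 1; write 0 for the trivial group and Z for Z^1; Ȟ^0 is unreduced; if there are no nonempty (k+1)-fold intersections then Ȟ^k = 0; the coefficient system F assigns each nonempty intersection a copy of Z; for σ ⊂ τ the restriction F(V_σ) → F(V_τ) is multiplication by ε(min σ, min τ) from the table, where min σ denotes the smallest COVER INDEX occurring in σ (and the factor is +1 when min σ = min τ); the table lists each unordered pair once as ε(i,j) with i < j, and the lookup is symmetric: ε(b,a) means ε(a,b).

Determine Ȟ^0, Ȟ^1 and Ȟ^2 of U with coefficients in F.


cover nerve:
  V12={t1,t2,t3} V13={t2,t5} V14={t1,t5} V23={t2,t4} V24={t1,t4} V34={t4,t5}
  V123={t2} V124={t1} V134={t5} V234={t4}
C dims 4,6,4; δ0: rk 3, SNF 1^3; δ1: rk 3, SNF 1^3
Ȟ^0: (4−3)−0=1 ⇒ Z
Ȟ^1: (6−3)−3=0 ⇒ 0
Ȟ^2: (4−0)−3=1 ⇒ Z

Ȟ^0 = Z; Ȟ^1 = 0; Ȟ^2 = Z


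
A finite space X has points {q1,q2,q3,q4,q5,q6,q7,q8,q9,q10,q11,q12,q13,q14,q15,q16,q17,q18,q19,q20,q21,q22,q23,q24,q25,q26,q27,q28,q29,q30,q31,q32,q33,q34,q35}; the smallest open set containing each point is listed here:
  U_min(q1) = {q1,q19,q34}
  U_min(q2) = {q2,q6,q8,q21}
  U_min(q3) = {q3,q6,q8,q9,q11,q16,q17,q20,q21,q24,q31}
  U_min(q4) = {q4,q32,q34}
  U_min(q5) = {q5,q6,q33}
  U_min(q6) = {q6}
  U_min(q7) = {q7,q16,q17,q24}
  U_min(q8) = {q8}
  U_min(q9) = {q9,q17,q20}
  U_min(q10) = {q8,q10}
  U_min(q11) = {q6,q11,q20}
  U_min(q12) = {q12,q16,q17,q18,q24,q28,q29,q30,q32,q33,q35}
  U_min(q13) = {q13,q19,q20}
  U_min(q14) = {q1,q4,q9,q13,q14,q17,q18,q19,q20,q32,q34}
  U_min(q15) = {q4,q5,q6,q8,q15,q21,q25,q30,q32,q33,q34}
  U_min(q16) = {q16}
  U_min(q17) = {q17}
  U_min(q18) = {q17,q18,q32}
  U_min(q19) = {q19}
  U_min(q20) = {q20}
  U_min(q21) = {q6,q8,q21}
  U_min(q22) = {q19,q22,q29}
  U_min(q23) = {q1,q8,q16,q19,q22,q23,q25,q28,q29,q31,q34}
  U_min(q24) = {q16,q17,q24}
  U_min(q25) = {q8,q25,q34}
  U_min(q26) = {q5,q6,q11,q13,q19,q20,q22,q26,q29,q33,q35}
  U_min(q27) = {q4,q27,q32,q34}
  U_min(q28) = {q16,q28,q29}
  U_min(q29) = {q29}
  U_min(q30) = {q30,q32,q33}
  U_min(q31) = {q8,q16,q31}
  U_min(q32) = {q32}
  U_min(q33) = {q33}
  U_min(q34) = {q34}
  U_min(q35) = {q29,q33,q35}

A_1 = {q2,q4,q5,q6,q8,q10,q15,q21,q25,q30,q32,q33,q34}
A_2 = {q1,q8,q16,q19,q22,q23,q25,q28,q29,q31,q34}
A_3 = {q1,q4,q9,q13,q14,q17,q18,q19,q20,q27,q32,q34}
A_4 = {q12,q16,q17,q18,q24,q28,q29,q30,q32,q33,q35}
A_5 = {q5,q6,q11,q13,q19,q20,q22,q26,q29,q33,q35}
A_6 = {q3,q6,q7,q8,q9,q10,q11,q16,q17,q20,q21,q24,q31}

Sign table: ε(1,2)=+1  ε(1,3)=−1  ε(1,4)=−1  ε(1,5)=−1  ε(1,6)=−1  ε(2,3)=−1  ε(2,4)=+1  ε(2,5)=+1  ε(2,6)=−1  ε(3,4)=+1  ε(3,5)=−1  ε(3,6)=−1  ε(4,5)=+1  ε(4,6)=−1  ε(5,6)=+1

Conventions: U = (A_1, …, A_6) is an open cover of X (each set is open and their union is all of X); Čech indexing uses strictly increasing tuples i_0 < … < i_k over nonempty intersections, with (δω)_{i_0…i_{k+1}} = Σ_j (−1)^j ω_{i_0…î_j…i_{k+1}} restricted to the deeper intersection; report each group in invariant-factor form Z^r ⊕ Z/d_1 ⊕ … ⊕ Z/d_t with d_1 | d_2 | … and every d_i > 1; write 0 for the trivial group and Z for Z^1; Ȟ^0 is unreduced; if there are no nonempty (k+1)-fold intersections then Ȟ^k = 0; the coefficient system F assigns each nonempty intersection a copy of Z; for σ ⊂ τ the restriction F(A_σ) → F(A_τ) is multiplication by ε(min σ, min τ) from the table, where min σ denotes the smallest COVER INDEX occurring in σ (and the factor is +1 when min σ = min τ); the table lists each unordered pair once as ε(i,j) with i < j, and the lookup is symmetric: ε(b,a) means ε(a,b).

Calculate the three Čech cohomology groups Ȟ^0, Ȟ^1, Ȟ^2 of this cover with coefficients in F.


nerve of the cover:
  A12={q8,q25,q34} A13={q4,q32,q34} A14={q30,q32,q33} A15={q5,q6,q33} A16={q6,q8,q10,q21} A23={q1,q19,q34} A24={q16,q28,q29} A25={q19,q22,q29} A26={q8,q16,q31} A34={q17,q18,q32} A35={q13,q19,q20} A36={q9,q17,q20} A45={q29,q33,q35} A46={q16,q17,q24} A56={q6,q11,q20}
  A123={q34} A126={q8} A134={q32} A145={q33} A156={q6} A235={q19} A245={q29} A246={q16} A346={q17} A356={q20}
C dims 6,15,10; δ0: rk 6, SNF 1^5·2; δ1: rk 9, SNF 1^9
Ȟ^0 = (6 − 6) − 0 = 0, so Ȟ^0 ≅ 0
Ȟ^1 = (15 − 9) − 6 = 0 plus torsion [2], so Ȟ^1 ≅ Z/2
Ȟ^2 = (10 − 0) − 9 = 1, so Ȟ^2 ≅ Z

Ȟ^0(U;F) ≅ 0, Ȟ^1(U;F) ≅ Z/2, Ȟ^2(U;F) ≅ Z


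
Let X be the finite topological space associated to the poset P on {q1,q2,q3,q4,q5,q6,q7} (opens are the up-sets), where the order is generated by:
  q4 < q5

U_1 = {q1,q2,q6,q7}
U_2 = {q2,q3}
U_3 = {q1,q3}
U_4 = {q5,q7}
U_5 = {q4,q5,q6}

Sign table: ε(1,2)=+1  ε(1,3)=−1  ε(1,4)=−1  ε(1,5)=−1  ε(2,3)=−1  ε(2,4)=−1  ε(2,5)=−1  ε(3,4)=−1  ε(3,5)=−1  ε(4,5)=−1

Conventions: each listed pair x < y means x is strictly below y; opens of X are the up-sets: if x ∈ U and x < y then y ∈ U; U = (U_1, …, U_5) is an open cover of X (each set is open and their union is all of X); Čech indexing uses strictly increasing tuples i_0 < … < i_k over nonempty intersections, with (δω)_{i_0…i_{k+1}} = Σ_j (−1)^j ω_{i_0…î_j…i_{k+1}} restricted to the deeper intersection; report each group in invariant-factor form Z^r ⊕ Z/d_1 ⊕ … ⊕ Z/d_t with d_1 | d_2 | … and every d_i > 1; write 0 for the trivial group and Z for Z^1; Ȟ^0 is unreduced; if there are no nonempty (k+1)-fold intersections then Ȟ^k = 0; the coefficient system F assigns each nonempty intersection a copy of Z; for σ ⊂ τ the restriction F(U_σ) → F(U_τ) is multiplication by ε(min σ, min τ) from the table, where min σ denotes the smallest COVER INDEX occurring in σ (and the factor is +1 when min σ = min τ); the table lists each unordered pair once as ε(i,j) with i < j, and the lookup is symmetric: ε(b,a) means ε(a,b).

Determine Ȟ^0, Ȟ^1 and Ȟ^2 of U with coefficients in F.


Ȟ^0 = 0; Ȟ^1 = Z ⊕ Z/2; Ȟ^2 = 0

nonempty overlaps:
  U12={q2} U13={q1} U14={q7} U15={q6} U23={q3} U45={q5}
C dims 5,6; δ0: rk 5, SNF 1^4·2
degree 0: 5−5−0 = 0 → Ȟ^0 ≅ 0
degree 1: 6−0−5 = 1 plus torsion [2] → Ȟ^1 ≅ Z ⊕ Z/2
degree 2: 0−0−0 = 0 → Ȟ^2 ≅ 0


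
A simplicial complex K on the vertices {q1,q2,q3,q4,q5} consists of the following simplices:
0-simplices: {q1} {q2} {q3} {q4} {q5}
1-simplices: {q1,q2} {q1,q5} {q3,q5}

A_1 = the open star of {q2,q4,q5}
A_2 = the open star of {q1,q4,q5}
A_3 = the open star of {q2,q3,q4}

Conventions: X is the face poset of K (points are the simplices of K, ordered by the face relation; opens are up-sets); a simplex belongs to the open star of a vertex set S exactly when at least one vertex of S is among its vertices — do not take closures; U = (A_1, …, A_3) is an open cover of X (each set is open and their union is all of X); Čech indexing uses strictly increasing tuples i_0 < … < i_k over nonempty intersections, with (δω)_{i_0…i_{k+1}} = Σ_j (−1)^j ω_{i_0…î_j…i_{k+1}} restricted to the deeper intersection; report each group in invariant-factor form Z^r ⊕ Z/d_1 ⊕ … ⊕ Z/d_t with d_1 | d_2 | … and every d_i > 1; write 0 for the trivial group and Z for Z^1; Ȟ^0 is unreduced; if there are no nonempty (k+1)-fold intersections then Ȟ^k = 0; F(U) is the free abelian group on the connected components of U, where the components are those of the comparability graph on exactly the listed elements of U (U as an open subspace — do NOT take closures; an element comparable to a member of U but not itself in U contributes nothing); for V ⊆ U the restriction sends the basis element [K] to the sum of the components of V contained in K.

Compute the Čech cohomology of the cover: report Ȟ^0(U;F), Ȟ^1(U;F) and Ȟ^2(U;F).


Ȟ^0 = Z^2, Ȟ^1 = 0 and Ȟ^2 = 0

nerve simplices:
  A1={{q2},{q4},{q5},{q1,q2},{q1,q5},{q3,q5}} A2={{q1},{q4},{q5},{q1,q2},{q1,q5},{q3,q5}} A3={{q2},{q3},{q4},{q1,q2},{q3,q5}}
  A12={{q4},{q5},{q1,q2},{q1,q5},{q3,q5}} A13={{q2},{q4},{q1,q2},{q3,q5}} A23={{q4},{q1,q2},{q3,q5}}
  A123={{q4},{q1,q2},{q3,q5}}
components per intersection:
  A1: {{q2},{q1,q2}} {{q4}} {{q5},{q1,q5},{q3,q5}}
  A2: {{q1},{q5},{q1,q2},{q1,q5},{q3,q5}} {{q4}}
  A3: {{q2},{q1,q2}} {{q3},{q3,q5}} {{q4}}
  A12: {{q4}} {{q5},{q1,q5},{q3,q5}} {{q1,q2}}
  A13: {{q2},{q1,q2}} {{q4}} {{q3,q5}}
  A23: {{q4}} {{q1,q2}} {{q3,q5}}
  A123: {{q4}} {{q1,q2}} {{q3,q5}}
C dims 8,9,3; δ0: rk 6, SNF 1^6; δ1: rk 3, SNF 1^3
degree 0: 8−6−0 = 2 → Ȟ^0 ≅ Z^2
degree 1: 9−3−6 = 0 → Ȟ^1 ≅ 0
degree 2: 3−0−3 = 0 → Ȟ^2 ≅ 0


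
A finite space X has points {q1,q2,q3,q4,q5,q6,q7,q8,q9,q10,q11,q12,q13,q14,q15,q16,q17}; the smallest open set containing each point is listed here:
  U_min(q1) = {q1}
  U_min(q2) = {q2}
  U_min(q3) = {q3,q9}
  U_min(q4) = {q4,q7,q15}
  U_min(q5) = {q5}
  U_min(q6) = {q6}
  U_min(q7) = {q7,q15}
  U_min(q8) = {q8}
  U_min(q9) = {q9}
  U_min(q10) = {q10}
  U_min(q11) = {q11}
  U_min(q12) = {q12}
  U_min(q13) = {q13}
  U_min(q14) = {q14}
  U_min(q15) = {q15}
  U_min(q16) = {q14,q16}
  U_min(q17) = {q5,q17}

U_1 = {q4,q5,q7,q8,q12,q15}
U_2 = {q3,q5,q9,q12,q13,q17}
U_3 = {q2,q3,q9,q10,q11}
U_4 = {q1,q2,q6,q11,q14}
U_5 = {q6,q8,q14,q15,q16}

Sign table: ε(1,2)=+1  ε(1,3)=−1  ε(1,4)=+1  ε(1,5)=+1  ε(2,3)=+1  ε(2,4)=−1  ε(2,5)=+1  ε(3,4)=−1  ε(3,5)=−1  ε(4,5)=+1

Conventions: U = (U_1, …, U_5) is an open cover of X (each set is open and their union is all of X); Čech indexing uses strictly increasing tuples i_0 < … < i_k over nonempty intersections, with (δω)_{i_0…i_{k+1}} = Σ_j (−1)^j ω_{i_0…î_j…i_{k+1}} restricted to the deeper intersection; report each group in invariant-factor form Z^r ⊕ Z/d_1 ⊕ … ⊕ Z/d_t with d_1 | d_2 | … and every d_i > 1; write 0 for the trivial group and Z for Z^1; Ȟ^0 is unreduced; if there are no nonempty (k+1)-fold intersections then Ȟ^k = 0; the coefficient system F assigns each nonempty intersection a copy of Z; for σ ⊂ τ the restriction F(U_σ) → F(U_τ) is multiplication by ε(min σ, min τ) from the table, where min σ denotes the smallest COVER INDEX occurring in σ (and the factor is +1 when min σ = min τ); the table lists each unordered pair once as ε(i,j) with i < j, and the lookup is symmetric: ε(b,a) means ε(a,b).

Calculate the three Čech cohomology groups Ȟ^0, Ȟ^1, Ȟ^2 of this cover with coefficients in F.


Ȟ^0(U;F) ≅ 0,  Ȟ^1(U;F) ≅ Z/2,  Ȟ^2(U;F) ≅ 0

nonempty overlaps:
  U12={q5,q12} U15={q8,q15} U23={q3,q9} U34={q2,q11} U45={q6,q14}
C dims 5,5; δ0: rk 5, SNF 1^4·2
degree 0: 5−5−0 = 0 → Ȟ^0 ≅ 0
degree 1: 5−0−5 = 0 plus torsion [2] → Ȟ^1 ≅ Z/2
degree 2: 0−0−0 = 0 → Ȟ^2 ≅ 0


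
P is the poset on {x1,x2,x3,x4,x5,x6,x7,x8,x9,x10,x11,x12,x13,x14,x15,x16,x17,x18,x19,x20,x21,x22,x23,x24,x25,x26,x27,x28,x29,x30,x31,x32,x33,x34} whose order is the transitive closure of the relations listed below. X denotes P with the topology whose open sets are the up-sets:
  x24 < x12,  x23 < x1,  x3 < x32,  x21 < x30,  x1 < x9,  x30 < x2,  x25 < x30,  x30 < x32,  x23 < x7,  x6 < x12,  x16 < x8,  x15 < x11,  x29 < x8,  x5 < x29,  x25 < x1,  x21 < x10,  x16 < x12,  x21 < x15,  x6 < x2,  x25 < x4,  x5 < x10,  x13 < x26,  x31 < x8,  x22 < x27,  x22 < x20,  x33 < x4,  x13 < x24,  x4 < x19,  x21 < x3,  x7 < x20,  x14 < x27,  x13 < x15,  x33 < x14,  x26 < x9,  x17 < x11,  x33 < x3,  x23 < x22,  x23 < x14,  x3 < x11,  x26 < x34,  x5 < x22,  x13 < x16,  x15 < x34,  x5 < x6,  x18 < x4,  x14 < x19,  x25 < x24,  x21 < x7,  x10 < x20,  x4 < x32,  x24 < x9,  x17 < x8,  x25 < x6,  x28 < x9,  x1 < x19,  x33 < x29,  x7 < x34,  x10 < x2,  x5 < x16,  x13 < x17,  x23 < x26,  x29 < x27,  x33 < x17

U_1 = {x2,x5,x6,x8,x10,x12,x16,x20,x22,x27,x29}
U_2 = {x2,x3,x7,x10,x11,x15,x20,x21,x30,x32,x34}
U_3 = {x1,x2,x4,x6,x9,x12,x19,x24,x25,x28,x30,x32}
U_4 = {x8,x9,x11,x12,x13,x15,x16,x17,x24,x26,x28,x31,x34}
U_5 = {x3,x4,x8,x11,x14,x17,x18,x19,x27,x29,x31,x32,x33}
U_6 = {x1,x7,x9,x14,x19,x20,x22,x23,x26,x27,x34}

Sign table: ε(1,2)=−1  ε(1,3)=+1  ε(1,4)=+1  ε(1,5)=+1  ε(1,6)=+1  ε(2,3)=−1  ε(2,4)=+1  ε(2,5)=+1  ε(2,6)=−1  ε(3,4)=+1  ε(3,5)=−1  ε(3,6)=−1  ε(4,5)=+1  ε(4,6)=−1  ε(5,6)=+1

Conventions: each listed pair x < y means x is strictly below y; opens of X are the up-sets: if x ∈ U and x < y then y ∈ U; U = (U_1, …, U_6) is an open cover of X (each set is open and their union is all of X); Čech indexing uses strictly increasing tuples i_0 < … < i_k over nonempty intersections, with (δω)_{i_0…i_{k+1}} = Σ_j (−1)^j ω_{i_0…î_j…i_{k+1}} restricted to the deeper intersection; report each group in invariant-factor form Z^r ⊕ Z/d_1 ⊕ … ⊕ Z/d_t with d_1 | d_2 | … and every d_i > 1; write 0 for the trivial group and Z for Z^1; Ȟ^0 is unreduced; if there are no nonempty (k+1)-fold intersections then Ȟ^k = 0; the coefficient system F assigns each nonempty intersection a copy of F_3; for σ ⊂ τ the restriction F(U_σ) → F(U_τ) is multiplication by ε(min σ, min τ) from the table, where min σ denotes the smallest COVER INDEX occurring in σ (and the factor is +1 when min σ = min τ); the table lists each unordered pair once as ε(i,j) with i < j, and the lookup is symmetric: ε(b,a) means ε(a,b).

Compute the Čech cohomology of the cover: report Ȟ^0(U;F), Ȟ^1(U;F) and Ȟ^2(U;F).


nerve of the cover:
  U12={x2,x10,x20} U13={x2,x6,x12} U14={x8,x12,x16} U15={x8,x27,x29} U16={x20,x22,x27} U23={x2,x30,x32} U24={x11,x15,x34} U25={x3,x11,x32} U26={x7,x20,x34} U34={x9,x12,x24,x28} U35={x4,x19,x32} U36={x1,x9,x19} U45={x8,x11,x17,x31} U46={x9,x26,x34} U56={x14,x19,x27}
  U123={x2} U126={x20} U134={x12} U145={x8} U156={x27} U235={x32} U245={x11} U246={x34} U346={x9} U356={x19}
C dims 6,15,10; δ0: rk_F3 6; δ1: rk_F3 9
Ȟ^0 = (6 − 6) − 0 = 0, so Ȟ^0 ≅ 0
Ȟ^1 = (15 − 9) − 6 = 0, so Ȟ^1 ≅ 0
Ȟ^2 = (10 − 0) − 9 = 1, so Ȟ^2 ≅ Z/3

Ȟ^0 ≅ 0, Ȟ^1 ≅ 0 and Ȟ^2 ≅ Z/3
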